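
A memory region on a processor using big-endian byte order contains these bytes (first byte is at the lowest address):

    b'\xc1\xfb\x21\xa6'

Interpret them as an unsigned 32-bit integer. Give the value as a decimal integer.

3254460838

In big-endian order the high byte comes first in memory.
The bytes are already most-significant first: 0xC1FB21A6.
0xC1FB21A6 = 3254460838.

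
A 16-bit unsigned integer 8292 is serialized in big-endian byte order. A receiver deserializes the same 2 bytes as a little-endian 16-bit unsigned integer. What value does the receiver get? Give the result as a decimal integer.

8292 in 16-bit hexadecimal is 0x2064.
Stored big-endian, the bytes at ascending addresses are 20 64.
Read back as little-endian, the first byte is least significant, giving 0x6420.
0x6420 = 25632.

25632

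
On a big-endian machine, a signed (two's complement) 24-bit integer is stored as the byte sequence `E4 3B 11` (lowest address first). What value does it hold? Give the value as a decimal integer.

Big-endian: lowest address holds the most-significant byte.
The bytes are already most-significant first: 0xE43B11.
Top bit is set, so as a signed 24-bit value this is 0xE43B11 − 2^24 = -1819887.

-1819887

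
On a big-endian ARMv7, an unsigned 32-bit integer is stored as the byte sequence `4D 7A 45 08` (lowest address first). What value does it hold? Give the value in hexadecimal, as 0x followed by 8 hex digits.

Big-endian stores the most-significant byte at the lowest address.
The bytes are already most-significant first: 0x4D7A4508.

0x4D7A4508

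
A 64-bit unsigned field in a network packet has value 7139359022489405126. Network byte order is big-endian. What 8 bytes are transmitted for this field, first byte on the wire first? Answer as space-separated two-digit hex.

7139359022489405126 in hexadecimal, padded to 64 bits, is 0x631419347B7606C6.
Split into bytes (most-significant first): 63 14 19 34 7B 76 06 C6.
Big-endian stores the most-significant byte at the lowest address.
So the memory order matches the most-significant-first order: 63 14 19 34 7B 76 06 C6.

63 14 19 34 7B 76 06 C6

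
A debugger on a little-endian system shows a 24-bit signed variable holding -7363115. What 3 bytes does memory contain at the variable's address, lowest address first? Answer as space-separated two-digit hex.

Two's complement of -7363115 in 24 bits: 7363115 = 0x705A2B; invert → 0x8FA5D4; add 1 → 0x8FA5D5.
Split into bytes (most-significant first): 8F A5 D5.
Little-endian stores the least-significant byte at the lowest address.
So at ascending addresses the bytes are D5 A5 8F.

D5 A5 8F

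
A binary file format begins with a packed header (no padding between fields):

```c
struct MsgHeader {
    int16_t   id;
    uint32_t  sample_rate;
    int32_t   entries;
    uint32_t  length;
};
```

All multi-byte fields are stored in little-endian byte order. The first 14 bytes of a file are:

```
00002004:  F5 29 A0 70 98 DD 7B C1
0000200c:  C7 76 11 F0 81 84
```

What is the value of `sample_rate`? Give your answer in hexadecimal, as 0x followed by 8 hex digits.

0xDD9870A0

`sample_rate` follows `id` (2 bytes), so it starts at byte offset 2 and occupies 4 bytes.
Bytes at offsets 2..5: A0 70 98 DD.
Little-endian stores the least-significant byte at the lowest address.
Reassemble most-significant byte first: DD 98 70 A0 → 0xDD9870A0.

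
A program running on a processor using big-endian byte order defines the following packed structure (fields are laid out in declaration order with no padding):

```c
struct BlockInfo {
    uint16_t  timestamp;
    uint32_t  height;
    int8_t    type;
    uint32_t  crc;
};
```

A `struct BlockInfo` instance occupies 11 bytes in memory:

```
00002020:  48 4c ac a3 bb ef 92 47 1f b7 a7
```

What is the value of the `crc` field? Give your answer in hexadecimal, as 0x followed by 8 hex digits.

`crc` follows `timestamp` (2 B), `height` (4 B), `type` (1 B), so it starts at offset 2 + 4 + 1 = 7 and occupies 4 bytes.
Bytes at offsets 7..10: 47 1F B7 A7.
In big-endian order the high byte comes first in memory.
The bytes are already most-significant first: 0x471FB7A7.

0x471FB7A7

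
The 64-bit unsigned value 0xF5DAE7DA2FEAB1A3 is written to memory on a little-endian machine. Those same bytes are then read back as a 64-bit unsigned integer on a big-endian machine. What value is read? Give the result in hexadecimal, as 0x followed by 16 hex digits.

0xA3B1EA2FDAE7DAF5

Stored little-endian, the bytes at ascending addresses are A3 B1 EA 2F DA E7 DA F5.
Read back as big-endian, the last byte is least significant, giving 0xA3B1EA2FDAE7DAF5.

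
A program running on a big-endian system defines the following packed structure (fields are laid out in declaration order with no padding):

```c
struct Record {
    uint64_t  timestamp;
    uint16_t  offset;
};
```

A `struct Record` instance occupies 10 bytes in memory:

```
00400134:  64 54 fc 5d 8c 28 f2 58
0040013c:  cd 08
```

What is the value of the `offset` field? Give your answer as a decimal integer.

`offset` follows `timestamp` (8 bytes), so it starts at byte offset 8 and occupies 2 bytes.
Bytes at offsets 8..9: CD 08.
Big-endian: lowest address holds the most-significant byte.
The bytes are already most-significant first: 0xCD08.
0xCD08 = 52488.

52488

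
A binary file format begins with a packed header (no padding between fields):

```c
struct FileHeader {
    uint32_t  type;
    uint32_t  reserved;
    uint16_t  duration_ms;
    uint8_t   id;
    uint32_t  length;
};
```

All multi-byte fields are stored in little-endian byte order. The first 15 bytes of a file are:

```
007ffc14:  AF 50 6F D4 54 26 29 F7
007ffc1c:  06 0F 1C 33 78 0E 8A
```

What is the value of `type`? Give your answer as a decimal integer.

3564064943

`type` is the first field, at byte offset 0, occupying 4 bytes.
Bytes at offsets 0..3: AF 50 6F D4.
Little-endian stores the least-significant byte at the lowest address.
Reassemble most-significant byte first: D4 6F 50 AF → 0xD46F50AF.
0xD46F50AF = 3564064943.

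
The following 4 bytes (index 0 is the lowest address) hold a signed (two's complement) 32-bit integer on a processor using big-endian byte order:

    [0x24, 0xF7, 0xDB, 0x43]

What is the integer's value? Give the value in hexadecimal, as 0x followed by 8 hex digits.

In big-endian order the high byte comes first in memory.
The bytes are already most-significant first: 0x24F7DB43.

0x24F7DB43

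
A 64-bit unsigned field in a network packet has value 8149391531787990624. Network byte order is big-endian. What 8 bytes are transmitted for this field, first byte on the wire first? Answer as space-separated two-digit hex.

71 18 74 6B BB CC B6 60

8149391531787990624 in hexadecimal, padded to 64 bits, is 0x7118746BBBCCB660.
Split into bytes (most-significant first): 71 18 74 6B BB CC B6 60.
Big-endian stores the most-significant byte at the lowest address.
So the memory order matches the most-significant-first order: 71 18 74 6B BB CC B6 60.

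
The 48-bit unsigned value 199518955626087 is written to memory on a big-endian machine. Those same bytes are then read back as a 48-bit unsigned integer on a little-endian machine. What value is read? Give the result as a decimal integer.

114205212571317

199518955626087 in 48-bit hexadecimal is 0xB5762079DE67.
Stored big-endian, the bytes at ascending addresses are B5 76 20 79 DE 67.
Read back as little-endian, the first byte is least significant, giving 0x67DE792076B5.
0x67DE792076B5 = 114205212571317.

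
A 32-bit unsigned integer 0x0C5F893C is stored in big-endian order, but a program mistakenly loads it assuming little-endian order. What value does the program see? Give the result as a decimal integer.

Stored big-endian, the bytes at ascending addresses are 0C 5F 89 3C.
Read back as little-endian, the first byte is least significant, giving 0x3C895F0C.
0x3C895F0C = 1015635724.

1015635724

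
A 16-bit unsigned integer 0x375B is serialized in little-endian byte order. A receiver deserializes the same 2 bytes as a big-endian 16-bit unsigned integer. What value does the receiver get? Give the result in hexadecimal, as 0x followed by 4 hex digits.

0x5B37

Stored little-endian, the bytes at ascending addresses are 5B 37.
Read back as big-endian, the last byte is least significant, giving 0x5B37.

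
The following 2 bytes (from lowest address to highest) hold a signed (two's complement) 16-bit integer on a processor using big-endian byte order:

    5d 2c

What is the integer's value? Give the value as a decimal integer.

23852

Big-endian: lowest address holds the most-significant byte.
The bytes are already most-significant first: 0x5D2C.
0x5D2C = 23852.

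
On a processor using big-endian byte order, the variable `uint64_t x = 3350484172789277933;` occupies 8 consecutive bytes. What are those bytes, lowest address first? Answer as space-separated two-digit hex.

2E 7F 4F 9A 80 AC 64 ED

3350484172789277933 in hexadecimal, padded to 64 bits, is 0x2E7F4F9A80AC64ED.
Split into bytes (most-significant first): 2E 7F 4F 9A 80 AC 64 ED.
Big-endian: lowest address holds the most-significant byte.
So the memory order matches the most-significant-first order: 2E 7F 4F 9A 80 AC 64 ED.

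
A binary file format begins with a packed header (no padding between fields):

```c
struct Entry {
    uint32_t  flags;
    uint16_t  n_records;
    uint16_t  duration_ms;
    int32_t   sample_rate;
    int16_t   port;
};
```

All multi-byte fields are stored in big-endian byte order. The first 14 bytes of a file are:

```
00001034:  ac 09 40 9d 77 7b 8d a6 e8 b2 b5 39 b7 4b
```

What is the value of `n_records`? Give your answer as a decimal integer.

30587

`n_records` follows `flags` (4 bytes), so it starts at byte offset 4 and occupies 2 bytes.
Bytes at offsets 4..5: 77 7B.
Big-endian stores the most-significant byte at the lowest address.
The bytes are already most-significant first: 0x777B.
0x777B = 30587.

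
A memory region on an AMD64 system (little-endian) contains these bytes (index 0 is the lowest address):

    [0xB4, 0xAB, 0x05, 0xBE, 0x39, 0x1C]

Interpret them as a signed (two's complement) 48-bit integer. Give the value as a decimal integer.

Little-endian stores the least-significant byte at the lowest address.
Reassemble most-significant byte first: 1C 39 BE 05 AB B4 → 0x1C39BE05ABB4.
0x1C39BE05ABB4 = 31034326756276.

31034326756276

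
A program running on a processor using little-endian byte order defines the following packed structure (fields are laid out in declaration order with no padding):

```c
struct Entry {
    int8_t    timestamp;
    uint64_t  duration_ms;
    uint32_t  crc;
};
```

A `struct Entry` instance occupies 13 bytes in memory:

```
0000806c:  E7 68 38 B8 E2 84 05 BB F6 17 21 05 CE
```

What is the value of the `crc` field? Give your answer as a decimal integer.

3456442647

`crc` follows `timestamp` (1 B), `duration_ms` (8 B), so it starts at offset 1 + 8 = 9 and occupies 4 bytes.
Bytes at offsets 9..12: 17 21 05 CE.
In little-endian order the low byte comes first in memory.
Reassemble most-significant byte first: CE 05 21 17 → 0xCE052117.
0xCE052117 = 3456442647.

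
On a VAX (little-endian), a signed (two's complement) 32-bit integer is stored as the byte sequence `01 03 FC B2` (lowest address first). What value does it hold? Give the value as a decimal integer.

-1292107007

Little-endian: lowest address holds the least-significant byte.
Reassemble most-significant byte first: B2 FC 03 01 → 0xB2FC0301.
Top bit is set, so as a signed 32-bit value this is 0xB2FC0301 − 2^32 = -1292107007.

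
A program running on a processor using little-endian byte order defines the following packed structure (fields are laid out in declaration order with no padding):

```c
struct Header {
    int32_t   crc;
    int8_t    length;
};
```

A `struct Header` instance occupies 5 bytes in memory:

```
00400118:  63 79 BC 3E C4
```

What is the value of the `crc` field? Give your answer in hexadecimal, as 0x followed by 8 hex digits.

`crc` is the first field, at byte offset 0, occupying 4 bytes.
Bytes at offsets 0..3: 63 79 BC 3E.
Little-endian stores the least-significant byte at the lowest address.
Reassemble most-significant byte first: 3E BC 79 63 → 0x3EBC7963.

0x3EBC7963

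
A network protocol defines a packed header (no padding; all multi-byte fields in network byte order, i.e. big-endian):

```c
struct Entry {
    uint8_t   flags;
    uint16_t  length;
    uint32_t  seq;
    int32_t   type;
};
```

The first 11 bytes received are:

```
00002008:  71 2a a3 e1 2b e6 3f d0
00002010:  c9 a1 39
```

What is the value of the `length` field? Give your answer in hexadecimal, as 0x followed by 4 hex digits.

`length` follows `flags` (1 byte), so it starts at byte offset 1 and occupies 2 bytes.
Bytes at offsets 1..2: 2A A3.
In big-endian order the high byte comes first in memory.
The bytes are already most-significant first: 0x2AA3.

0x2AA3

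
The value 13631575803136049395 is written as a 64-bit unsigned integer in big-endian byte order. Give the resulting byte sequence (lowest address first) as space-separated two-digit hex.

13631575803136049395 in hexadecimal, padded to 64 bits, is 0xBD2D15F842BC00F3.
Split into bytes (most-significant first): BD 2D 15 F8 42 BC 00 F3.
In big-endian order the high byte comes first in memory.
So the memory order matches the most-significant-first order: BD 2D 15 F8 42 BC 00 F3.

BD 2D 15 F8 42 BC 00 F3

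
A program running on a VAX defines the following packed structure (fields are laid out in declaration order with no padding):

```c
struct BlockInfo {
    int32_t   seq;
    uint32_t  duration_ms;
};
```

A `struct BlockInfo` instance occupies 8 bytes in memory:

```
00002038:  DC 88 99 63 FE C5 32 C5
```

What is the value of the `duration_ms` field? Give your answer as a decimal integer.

`duration_ms` follows `seq` (4 bytes), so it starts at byte offset 4 and occupies 4 bytes.
Bytes at offsets 4..7: FE C5 32 C5.
Little-endian: lowest address holds the least-significant byte.
Reassemble most-significant byte first: C5 32 C5 FE → 0xC532C5FE.
0xC532C5FE = 3308439038.

3308439038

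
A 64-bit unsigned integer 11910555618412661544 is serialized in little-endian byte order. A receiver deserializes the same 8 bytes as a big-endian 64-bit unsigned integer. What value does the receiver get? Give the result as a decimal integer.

2885406485532854949

11910555618412661544 in 64-bit hexadecimal is 0xA54ACB3AE9050B28.
Stored little-endian, the bytes at ascending addresses are 28 0B 05 E9 3A CB 4A A5.
Read back as big-endian, the last byte is least significant, giving 0x280B05E93ACB4AA5.
0x280B05E93ACB4AA5 = 2885406485532854949.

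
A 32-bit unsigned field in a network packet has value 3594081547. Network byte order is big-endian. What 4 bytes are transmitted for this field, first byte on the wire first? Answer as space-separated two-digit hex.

3594081547 in hexadecimal, padded to 32 bits, is 0xD639550B.
Split into bytes (most-significant first): D6 39 55 0B.
In big-endian order the high byte comes first in memory.
So the memory order matches the most-significant-first order: D6 39 55 0B.

D6 39 55 0B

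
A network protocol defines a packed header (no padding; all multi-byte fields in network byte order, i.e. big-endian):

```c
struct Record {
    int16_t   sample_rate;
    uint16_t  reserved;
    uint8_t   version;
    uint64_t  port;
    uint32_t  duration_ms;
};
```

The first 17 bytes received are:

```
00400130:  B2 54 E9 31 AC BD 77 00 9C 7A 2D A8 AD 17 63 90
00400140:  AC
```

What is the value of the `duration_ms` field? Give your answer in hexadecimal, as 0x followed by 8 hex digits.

0x176390AC

`duration_ms` follows `sample_rate` (2 B), `reserved` (2 B), `version` (1 B), `port` (8 B), so it starts at offset 2 + 2 + 1 + 8 = 13 and occupies 4 bytes.
Bytes at offsets 13..16: 17 63 90 AC.
Big-endian: lowest address holds the most-significant byte.
The bytes are already most-significant first: 0x176390AC.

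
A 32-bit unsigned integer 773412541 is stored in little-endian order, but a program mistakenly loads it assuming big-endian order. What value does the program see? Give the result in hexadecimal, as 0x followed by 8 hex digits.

773412541 in 32-bit hexadecimal is 0x2E1956BD.
Stored little-endian, the bytes at ascending addresses are BD 56 19 2E.
Read back as big-endian, the last byte is least significant, giving 0xBD56192E.

0xBD56192E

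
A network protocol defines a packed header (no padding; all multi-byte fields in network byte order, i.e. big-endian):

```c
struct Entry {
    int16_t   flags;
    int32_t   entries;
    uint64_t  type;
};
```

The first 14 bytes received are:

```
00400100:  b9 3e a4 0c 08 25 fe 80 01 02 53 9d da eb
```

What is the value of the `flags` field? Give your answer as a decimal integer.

-18114

`flags` is the first field, at byte offset 0, occupying 2 bytes.
Bytes at offsets 0..1: B9 3E.
Big-endian: lowest address holds the most-significant byte.
The bytes are already most-significant first: 0xB93E.
Top bit is set, so as a signed 16-bit value this is 0xB93E − 2^16 = -18114.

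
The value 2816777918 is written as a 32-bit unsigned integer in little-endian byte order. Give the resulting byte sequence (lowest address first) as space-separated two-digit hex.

2816777918 in hexadecimal, padded to 32 bits, is 0xA7E49EBE.
Split into bytes (most-significant first): A7 E4 9E BE.
Little-endian: lowest address holds the least-significant byte.
So at ascending addresses the bytes are BE 9E E4 A7.

BE 9E E4 A7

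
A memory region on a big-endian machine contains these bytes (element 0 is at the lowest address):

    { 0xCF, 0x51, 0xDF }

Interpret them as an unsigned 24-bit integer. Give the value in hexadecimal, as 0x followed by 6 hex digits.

Big-endian: lowest address holds the most-significant byte.
The bytes are already most-significant first: 0xCF51DF.

0xCF51DF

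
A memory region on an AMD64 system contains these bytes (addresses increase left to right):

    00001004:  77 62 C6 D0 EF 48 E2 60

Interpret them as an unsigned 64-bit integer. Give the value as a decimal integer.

6981222567214735991

Little-endian: lowest address holds the least-significant byte.
Reassemble most-significant byte first: 60 E2 48 EF D0 C6 62 77 → 0x60E248EFD0C66277.
0x60E248EFD0C66277 = 6981222567214735991.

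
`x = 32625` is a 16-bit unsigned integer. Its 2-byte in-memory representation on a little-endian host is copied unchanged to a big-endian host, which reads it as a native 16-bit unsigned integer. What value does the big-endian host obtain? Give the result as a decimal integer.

29055

32625 in 16-bit hexadecimal is 0x7F71.
Stored little-endian, the bytes at ascending addresses are 71 7F.
Read back as big-endian, the last byte is least significant, giving 0x717F.
0x717F = 29055.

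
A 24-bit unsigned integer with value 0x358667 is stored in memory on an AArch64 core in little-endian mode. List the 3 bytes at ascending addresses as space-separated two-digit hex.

67 86 35

Split into bytes (most-significant first): 35 86 67.
Little-endian: lowest address holds the least-significant byte.
So at ascending addresses the bytes are 67 86 35.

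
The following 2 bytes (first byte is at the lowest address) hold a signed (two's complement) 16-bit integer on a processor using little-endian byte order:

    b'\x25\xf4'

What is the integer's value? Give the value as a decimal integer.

-3035

Little-endian stores the least-significant byte at the lowest address.
Reassemble most-significant byte first: F4 25 → 0xF425.
Top bit is set, so as a signed 16-bit value this is 0xF425 − 2^16 = -3035.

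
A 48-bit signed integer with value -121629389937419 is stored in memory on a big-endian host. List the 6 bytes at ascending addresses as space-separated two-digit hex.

91 60 F3 6B 24 F5

Two's complement of -121629389937419 in 48 bits: 121629389937419 = 0x6E9F0C94DB0B; invert → 0x9160F36B24F4; add 1 → 0x9160F36B24F5.
Split into bytes (most-significant first): 91 60 F3 6B 24 F5.
Big-endian stores the most-significant byte at the lowest address.
So the memory order matches the most-significant-first order: 91 60 F3 6B 24 F5.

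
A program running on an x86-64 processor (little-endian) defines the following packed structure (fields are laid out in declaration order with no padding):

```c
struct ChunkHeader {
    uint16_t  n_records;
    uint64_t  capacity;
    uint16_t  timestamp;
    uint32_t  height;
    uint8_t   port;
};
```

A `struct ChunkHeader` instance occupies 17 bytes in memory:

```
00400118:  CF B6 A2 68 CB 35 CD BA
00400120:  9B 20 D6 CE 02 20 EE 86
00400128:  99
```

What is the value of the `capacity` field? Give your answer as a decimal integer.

`capacity` follows `n_records` (2 bytes), so it starts at byte offset 2 and occupies 8 bytes.
Bytes at offsets 2..9: A2 68 CB 35 CD BA 9B 20.
Little-endian: lowest address holds the least-significant byte.
Reassemble most-significant byte first: 20 9B BA CD 35 CB 68 A2 → 0x209BBACD35CB68A2.
0x209BBACD35CB68A2 = 2349677021137430690.

2349677021137430690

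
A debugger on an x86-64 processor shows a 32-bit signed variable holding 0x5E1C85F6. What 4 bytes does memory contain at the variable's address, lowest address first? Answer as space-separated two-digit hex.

Split into bytes (most-significant first): 5E 1C 85 F6.
In little-endian order the low byte comes first in memory.
So at ascending addresses the bytes are F6 85 1C 5E.

F6 85 1C 5E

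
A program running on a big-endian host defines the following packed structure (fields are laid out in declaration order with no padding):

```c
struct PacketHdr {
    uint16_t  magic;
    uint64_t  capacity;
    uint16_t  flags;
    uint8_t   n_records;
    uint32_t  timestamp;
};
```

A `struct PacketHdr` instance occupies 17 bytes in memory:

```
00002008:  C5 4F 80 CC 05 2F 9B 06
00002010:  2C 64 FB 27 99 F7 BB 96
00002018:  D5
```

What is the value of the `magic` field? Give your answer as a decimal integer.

`magic` is the first field, at byte offset 0, occupying 2 bytes.
Bytes at offsets 0..1: C5 4F.
Big-endian: lowest address holds the most-significant byte.
The bytes are already most-significant first: 0xC54F.
0xC54F = 50511.

50511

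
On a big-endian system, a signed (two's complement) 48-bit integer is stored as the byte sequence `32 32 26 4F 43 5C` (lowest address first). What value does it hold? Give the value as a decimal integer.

55190972482396

Big-endian: lowest address holds the most-significant byte.
The bytes are already most-significant first: 0x3232264F435C.
0x3232264F435C = 55190972482396.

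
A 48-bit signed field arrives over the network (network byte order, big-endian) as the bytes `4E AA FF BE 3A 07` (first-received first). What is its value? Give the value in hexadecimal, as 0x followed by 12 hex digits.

0x4EAAFFBE3A07

Big-endian: lowest address holds the most-significant byte.
The bytes are already most-significant first: 0x4EAAFFBE3A07.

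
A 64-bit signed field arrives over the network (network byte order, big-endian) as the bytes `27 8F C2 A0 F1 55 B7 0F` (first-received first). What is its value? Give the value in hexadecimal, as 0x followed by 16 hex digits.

0x278FC2A0F155B70F

Big-endian: lowest address holds the most-significant byte.
The bytes are already most-significant first: 0x278FC2A0F155B70F.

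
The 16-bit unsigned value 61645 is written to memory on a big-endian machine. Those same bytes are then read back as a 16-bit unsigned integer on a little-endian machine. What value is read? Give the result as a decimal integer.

61645 in 16-bit hexadecimal is 0xF0CD.
Stored big-endian, the bytes at ascending addresses are F0 CD.
Read back as little-endian, the first byte is least significant, giving 0xCDF0.
0xCDF0 = 52720.

52720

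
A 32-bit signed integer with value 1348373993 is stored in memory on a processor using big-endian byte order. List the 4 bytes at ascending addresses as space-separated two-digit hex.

1348373993 in hexadecimal, padded to 32 bits, is 0x505E8DE9.
Split into bytes (most-significant first): 50 5E 8D E9.
In big-endian order the high byte comes first in memory.
So the memory order matches the most-significant-first order: 50 5E 8D E9.

50 5E 8D E9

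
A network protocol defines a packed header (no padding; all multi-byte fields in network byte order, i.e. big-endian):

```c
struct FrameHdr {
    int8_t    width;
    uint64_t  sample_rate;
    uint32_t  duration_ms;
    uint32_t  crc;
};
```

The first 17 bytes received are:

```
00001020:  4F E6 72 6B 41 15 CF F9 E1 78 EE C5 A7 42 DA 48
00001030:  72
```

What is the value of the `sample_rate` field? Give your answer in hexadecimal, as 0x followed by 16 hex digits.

0xE6726B4115CFF9E1

`sample_rate` follows `width` (1 byte), so it starts at byte offset 1 and occupies 8 bytes.
Bytes at offsets 1..8: E6 72 6B 41 15 CF F9 E1.
In big-endian order the high byte comes first in memory.
The bytes are already most-significant first: 0xE6726B4115CFF9E1.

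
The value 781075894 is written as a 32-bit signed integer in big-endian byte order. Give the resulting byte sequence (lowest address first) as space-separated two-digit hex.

781075894 in hexadecimal, padded to 32 bits, is 0x2E8E45B6.
Split into bytes (most-significant first): 2E 8E 45 B6.
Big-endian: lowest address holds the most-significant byte.
So the memory order matches the most-significant-first order: 2E 8E 45 B6.

2E 8E 45 B6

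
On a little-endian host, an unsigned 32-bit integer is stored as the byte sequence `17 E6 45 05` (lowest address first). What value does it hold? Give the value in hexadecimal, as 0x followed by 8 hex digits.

Little-endian: lowest address holds the least-significant byte.
Reassemble most-significant byte first: 05 45 E6 17 → 0x0545E617.

0x0545E617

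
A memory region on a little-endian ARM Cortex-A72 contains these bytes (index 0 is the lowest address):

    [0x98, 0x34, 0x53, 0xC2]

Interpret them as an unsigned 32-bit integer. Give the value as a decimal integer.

3260232856

Little-endian: lowest address holds the least-significant byte.
Reassemble most-significant byte first: C2 53 34 98 → 0xC2533498.
0xC2533498 = 3260232856.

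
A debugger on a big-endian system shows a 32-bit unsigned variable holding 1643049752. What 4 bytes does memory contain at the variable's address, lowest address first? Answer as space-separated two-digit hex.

1643049752 in hexadecimal, padded to 32 bits, is 0x61EEF318.
Split into bytes (most-significant first): 61 EE F3 18.
In big-endian order the high byte comes first in memory.
So the memory order matches the most-significant-first order: 61 EE F3 18.

61 EE F3 18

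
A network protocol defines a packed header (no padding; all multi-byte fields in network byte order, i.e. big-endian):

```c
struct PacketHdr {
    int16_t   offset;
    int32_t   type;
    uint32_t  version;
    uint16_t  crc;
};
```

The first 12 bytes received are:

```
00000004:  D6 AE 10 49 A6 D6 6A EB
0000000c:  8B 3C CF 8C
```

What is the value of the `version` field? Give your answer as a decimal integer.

`version` follows `offset` (2 B), `type` (4 B), so it starts at offset 2 + 4 = 6 and occupies 4 bytes.
Bytes at offsets 6..9: 6A EB 8B 3C.
Big-endian stores the most-significant byte at the lowest address.
The bytes are already most-significant first: 0x6AEB8B3C.
0x6AEB8B3C = 1793821500.

1793821500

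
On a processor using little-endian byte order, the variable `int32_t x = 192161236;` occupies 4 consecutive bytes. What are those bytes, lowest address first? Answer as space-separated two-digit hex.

D4 25 74 0B

192161236 in hexadecimal, padded to 32 bits, is 0x0B7425D4.
Split into bytes (most-significant first): 0B 74 25 D4.
Little-endian stores the least-significant byte at the lowest address.
So at ascending addresses the bytes are D4 25 74 0B.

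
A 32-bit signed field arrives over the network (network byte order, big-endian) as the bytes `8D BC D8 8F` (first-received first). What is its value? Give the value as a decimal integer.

Big-endian: lowest address holds the most-significant byte.
The bytes are already most-significant first: 0x8DBCD88F.
Top bit is set, so as a signed 32-bit value this is 0x8DBCD88F − 2^32 = -1917003633.

-1917003633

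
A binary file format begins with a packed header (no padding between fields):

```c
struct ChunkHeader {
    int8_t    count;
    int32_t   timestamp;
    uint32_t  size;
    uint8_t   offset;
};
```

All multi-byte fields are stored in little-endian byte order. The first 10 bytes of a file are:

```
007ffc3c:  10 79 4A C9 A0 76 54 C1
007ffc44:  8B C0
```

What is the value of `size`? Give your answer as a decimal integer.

2344703094

`size` follows `count` (1 B), `timestamp` (4 B), so it starts at offset 1 + 4 = 5 and occupies 4 bytes.
Bytes at offsets 5..8: 76 54 C1 8B.
In little-endian order the low byte comes first in memory.
Reassemble most-significant byte first: 8B C1 54 76 → 0x8BC15476.
0x8BC15476 = 2344703094.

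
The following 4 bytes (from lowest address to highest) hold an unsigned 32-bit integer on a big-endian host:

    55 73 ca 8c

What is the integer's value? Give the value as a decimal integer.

1433651852

Big-endian: lowest address holds the most-significant byte.
The bytes are already most-significant first: 0x5573CA8C.
0x5573CA8C = 1433651852.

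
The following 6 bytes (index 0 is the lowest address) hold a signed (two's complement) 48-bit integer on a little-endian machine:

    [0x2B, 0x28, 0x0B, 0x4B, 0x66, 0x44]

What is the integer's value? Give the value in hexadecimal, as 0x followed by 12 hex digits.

Little-endian: lowest address holds the least-significant byte.
Reassemble most-significant byte first: 44 66 4B 0B 28 2B → 0x44664B0B282B.

0x44664B0B282B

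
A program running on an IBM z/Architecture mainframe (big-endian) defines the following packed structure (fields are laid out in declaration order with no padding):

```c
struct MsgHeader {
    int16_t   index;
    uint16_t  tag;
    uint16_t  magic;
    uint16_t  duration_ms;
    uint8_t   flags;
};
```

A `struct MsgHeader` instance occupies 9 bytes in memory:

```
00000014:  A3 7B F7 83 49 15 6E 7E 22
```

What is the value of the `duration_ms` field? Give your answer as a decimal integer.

`duration_ms` follows `index` (2 B), `tag` (2 B), `magic` (2 B), so it starts at offset 2 + 2 + 2 = 6 and occupies 2 bytes.
Bytes at offsets 6..7: 6E 7E.
Big-endian: lowest address holds the most-significant byte.
The bytes are already most-significant first: 0x6E7E.
0x6E7E = 28286.

28286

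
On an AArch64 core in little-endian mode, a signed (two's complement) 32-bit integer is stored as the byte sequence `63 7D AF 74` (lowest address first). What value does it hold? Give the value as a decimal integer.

1957657955

Little-endian: lowest address holds the least-significant byte.
Reassemble most-significant byte first: 74 AF 7D 63 → 0x74AF7D63.
0x74AF7D63 = 1957657955.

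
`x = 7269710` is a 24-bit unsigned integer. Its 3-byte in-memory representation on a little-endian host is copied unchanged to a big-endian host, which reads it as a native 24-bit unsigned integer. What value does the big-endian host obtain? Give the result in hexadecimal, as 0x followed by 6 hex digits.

0x4EED6E

7269710 in 24-bit hexadecimal is 0x6EED4E.
Stored little-endian, the bytes at ascending addresses are 4E ED 6E.
Read back as big-endian, the last byte is least significant, giving 0x4EED6E.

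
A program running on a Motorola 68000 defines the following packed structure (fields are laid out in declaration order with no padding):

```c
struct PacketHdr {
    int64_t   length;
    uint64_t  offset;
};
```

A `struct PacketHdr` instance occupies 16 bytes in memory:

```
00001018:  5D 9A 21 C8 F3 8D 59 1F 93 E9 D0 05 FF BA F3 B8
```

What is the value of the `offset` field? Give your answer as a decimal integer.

10658278717332845496

`offset` follows `length` (8 bytes), so it starts at byte offset 8 and occupies 8 bytes.
Bytes at offsets 8..15: 93 E9 D0 05 FF BA F3 B8.
Big-endian stores the most-significant byte at the lowest address.
The bytes are already most-significant first: 0x93E9D005FFBAF3B8.
0x93E9D005FFBAF3B8 = 10658278717332845496.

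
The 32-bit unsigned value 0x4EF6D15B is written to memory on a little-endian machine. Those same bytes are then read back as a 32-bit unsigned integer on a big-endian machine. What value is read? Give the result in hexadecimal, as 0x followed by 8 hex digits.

Stored little-endian, the bytes at ascending addresses are 5B D1 F6 4E.
Read back as big-endian, the last byte is least significant, giving 0x5BD1F64E.

0x5BD1F64E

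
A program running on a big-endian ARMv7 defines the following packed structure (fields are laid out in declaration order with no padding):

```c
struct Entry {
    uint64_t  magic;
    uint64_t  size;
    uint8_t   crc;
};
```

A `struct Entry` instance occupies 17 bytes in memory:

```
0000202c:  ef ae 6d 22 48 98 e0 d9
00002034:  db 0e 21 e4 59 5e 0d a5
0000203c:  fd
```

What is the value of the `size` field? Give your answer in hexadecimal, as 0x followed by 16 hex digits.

0xDB0E21E4595E0DA5

`size` follows `magic` (8 bytes), so it starts at byte offset 8 and occupies 8 bytes.
Bytes at offsets 8..15: DB 0E 21 E4 59 5E 0D A5.
In big-endian order the high byte comes first in memory.
The bytes are already most-significant first: 0xDB0E21E4595E0DA5.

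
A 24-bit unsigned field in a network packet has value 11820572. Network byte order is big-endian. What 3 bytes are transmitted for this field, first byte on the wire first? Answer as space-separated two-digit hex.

11820572 in hexadecimal, padded to 24 bits, is 0xB45E1C.
Split into bytes (most-significant first): B4 5E 1C.
Big-endian: lowest address holds the most-significant byte.
So the memory order matches the most-significant-first order: B4 5E 1C.

B4 5E 1C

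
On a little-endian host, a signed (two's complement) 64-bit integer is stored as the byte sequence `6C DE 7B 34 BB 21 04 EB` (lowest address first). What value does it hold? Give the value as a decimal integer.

-1512046486966509972

Little-endian stores the least-significant byte at the lowest address.
Reassemble most-significant byte first: EB 04 21 BB 34 7B DE 6C → 0xEB0421BB347BDE6C.
Top bit is set, so as a signed 64-bit value this is 0xEB0421BB347BDE6C − 2^64 = -1512046486966509972.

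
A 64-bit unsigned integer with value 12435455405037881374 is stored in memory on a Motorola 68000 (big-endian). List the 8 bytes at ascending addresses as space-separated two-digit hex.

12435455405037881374 in hexadecimal, padded to 64 bits, is 0xAC939CCE157E881E.
Split into bytes (most-significant first): AC 93 9C CE 15 7E 88 1E.
Big-endian stores the most-significant byte at the lowest address.
So the memory order matches the most-significant-first order: AC 93 9C CE 15 7E 88 1E.

AC 93 9C CE 15 7E 88 1E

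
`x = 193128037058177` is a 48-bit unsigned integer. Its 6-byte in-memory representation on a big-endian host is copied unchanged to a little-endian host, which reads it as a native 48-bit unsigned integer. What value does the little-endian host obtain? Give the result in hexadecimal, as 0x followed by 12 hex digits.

0x81860B20A6AF

193128037058177 in 48-bit hexadecimal is 0xAFA6200B8681.
Stored big-endian, the bytes at ascending addresses are AF A6 20 0B 86 81.
Read back as little-endian, the first byte is least significant, giving 0x81860B20A6AF.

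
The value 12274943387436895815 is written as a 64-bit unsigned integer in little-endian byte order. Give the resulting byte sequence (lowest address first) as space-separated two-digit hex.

47 CE 34 B6 F9 5B 59 AA

12274943387436895815 in hexadecimal, padded to 64 bits, is 0xAA595BF9B634CE47.
Split into bytes (most-significant first): AA 59 5B F9 B6 34 CE 47.
Little-endian stores the least-significant byte at the lowest address.
So at ascending addresses the bytes are 47 CE 34 B6 F9 5B 59 AA.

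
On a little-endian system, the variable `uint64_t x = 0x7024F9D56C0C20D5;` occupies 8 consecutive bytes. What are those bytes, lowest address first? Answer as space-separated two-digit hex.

D5 20 0C 6C D5 F9 24 70

Split into bytes (most-significant first): 70 24 F9 D5 6C 0C 20 D5.
Little-endian stores the least-significant byte at the lowest address.
So at ascending addresses the bytes are D5 20 0C 6C D5 F9 24 70.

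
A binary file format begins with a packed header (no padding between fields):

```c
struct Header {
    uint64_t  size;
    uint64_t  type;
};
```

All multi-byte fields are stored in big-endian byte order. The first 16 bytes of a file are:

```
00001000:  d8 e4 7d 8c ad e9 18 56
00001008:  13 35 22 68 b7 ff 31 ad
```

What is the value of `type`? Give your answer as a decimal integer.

1384050293645193645

`type` follows `size` (8 bytes), so it starts at byte offset 8 and occupies 8 bytes.
Bytes at offsets 8..15: 13 35 22 68 B7 FF 31 AD.
Big-endian stores the most-significant byte at the lowest address.
The bytes are already most-significant first: 0x13352268B7FF31AD.
0x13352268B7FF31AD = 1384050293645193645.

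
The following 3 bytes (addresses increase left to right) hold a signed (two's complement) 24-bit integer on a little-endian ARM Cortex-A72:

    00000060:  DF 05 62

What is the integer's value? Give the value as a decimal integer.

Little-endian stores the least-significant byte at the lowest address.
Reassemble most-significant byte first: 62 05 DF → 0x6205DF.
0x6205DF = 6424031.

6424031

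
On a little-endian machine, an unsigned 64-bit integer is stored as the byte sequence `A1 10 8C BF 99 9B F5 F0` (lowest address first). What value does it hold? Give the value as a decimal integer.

17362955023042744481

Little-endian: lowest address holds the least-significant byte.
Reassemble most-significant byte first: F0 F5 9B 99 BF 8C 10 A1 → 0xF0F59B99BF8C10A1.
0xF0F59B99BF8C10A1 = 17362955023042744481.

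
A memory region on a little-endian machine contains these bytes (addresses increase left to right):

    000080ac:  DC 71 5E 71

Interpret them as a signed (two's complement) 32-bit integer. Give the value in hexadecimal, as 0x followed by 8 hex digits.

0x715E71DC

Little-endian stores the least-significant byte at the lowest address.
Reassemble most-significant byte first: 71 5E 71 DC → 0x715E71DC.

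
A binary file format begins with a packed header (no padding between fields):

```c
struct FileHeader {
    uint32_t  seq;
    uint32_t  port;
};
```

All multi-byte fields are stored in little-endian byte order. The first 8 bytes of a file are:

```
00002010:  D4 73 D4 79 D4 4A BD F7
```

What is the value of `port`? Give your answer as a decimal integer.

4156377812

`port` follows `seq` (4 bytes), so it starts at byte offset 4 and occupies 4 bytes.
Bytes at offsets 4..7: D4 4A BD F7.
In little-endian order the low byte comes first in memory.
Reassemble most-significant byte first: F7 BD 4A D4 → 0xF7BD4AD4.
0xF7BD4AD4 = 4156377812.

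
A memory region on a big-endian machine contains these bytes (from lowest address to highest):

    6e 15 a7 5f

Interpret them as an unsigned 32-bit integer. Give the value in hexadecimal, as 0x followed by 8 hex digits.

Big-endian: lowest address holds the most-significant byte.
The bytes are already most-significant first: 0x6E15A75F.

0x6E15A75F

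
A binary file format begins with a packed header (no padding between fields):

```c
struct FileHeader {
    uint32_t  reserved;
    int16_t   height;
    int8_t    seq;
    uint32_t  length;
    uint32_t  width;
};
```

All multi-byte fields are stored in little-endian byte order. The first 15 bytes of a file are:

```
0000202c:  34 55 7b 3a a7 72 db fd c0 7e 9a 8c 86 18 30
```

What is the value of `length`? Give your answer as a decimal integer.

`length` follows `reserved` (4 B), `height` (2 B), `seq` (1 B), so it starts at offset 4 + 2 + 1 = 7 and occupies 4 bytes.
Bytes at offsets 7..10: FD C0 7E 9A.
Little-endian: lowest address holds the least-significant byte.
Reassemble most-significant byte first: 9A 7E C0 FD → 0x9A7EC0FD.
0x9A7EC0FD = 2591998205.

2591998205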